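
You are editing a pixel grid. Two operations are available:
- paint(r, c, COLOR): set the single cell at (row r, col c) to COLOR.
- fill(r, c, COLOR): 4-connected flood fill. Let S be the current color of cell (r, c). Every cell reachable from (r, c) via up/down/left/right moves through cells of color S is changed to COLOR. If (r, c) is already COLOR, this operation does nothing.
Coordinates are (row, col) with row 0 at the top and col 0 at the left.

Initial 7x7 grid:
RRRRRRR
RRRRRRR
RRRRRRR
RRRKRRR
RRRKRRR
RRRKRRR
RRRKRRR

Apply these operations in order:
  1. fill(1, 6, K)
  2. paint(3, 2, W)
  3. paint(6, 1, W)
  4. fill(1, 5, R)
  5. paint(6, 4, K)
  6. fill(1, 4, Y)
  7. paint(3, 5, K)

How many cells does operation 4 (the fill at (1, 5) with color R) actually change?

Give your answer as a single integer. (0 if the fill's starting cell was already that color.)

Answer: 47

Derivation:
After op 1 fill(1,6,K) [45 cells changed]:
KKKKKKK
KKKKKKK
KKKKKKK
KKKKKKK
KKKKKKK
KKKKKKK
KKKKKKK
After op 2 paint(3,2,W):
KKKKKKK
KKKKKKK
KKKKKKK
KKWKKKK
KKKKKKK
KKKKKKK
KKKKKKK
After op 3 paint(6,1,W):
KKKKKKK
KKKKKKK
KKKKKKK
KKWKKKK
KKKKKKK
KKKKKKK
KWKKKKK
After op 4 fill(1,5,R) [47 cells changed]:
RRRRRRR
RRRRRRR
RRRRRRR
RRWRRRR
RRRRRRR
RRRRRRR
RWRRRRR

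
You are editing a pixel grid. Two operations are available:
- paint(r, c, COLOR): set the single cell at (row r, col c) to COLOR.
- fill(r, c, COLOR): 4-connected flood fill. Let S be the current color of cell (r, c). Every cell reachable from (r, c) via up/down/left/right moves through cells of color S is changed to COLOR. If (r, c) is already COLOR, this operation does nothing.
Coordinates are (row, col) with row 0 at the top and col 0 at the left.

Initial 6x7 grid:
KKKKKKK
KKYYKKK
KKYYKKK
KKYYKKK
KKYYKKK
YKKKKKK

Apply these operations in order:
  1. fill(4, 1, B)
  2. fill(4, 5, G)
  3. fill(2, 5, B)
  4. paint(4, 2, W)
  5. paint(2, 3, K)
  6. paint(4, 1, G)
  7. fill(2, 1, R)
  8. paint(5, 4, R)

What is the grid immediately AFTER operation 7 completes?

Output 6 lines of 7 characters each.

Answer: RRRRRRR
RRYYRRR
RRYKRRR
RRYYRRR
RGWYRRR
YRRRRRR

Derivation:
After op 1 fill(4,1,B) [33 cells changed]:
BBBBBBB
BBYYBBB
BBYYBBB
BBYYBBB
BBYYBBB
YBBBBBB
After op 2 fill(4,5,G) [33 cells changed]:
GGGGGGG
GGYYGGG
GGYYGGG
GGYYGGG
GGYYGGG
YGGGGGG
After op 3 fill(2,5,B) [33 cells changed]:
BBBBBBB
BBYYBBB
BBYYBBB
BBYYBBB
BBYYBBB
YBBBBBB
After op 4 paint(4,2,W):
BBBBBBB
BBYYBBB
BBYYBBB
BBYYBBB
BBWYBBB
YBBBBBB
After op 5 paint(2,3,K):
BBBBBBB
BBYYBBB
BBYKBBB
BBYYBBB
BBWYBBB
YBBBBBB
After op 6 paint(4,1,G):
BBBBBBB
BBYYBBB
BBYKBBB
BBYYBBB
BGWYBBB
YBBBBBB
After op 7 fill(2,1,R) [32 cells changed]:
RRRRRRR
RRYYRRR
RRYKRRR
RRYYRRR
RGWYRRR
YRRRRRR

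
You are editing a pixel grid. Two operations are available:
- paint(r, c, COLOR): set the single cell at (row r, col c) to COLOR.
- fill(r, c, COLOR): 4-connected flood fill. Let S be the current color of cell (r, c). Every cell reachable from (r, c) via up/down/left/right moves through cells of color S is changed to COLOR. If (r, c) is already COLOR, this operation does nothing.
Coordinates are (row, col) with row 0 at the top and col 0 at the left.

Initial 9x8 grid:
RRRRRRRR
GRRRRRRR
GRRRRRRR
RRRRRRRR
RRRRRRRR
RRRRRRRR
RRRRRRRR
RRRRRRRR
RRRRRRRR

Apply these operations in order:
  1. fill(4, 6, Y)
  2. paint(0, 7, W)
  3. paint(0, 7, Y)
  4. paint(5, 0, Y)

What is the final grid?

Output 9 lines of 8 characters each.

After op 1 fill(4,6,Y) [70 cells changed]:
YYYYYYYY
GYYYYYYY
GYYYYYYY
YYYYYYYY
YYYYYYYY
YYYYYYYY
YYYYYYYY
YYYYYYYY
YYYYYYYY
After op 2 paint(0,7,W):
YYYYYYYW
GYYYYYYY
GYYYYYYY
YYYYYYYY
YYYYYYYY
YYYYYYYY
YYYYYYYY
YYYYYYYY
YYYYYYYY
After op 3 paint(0,7,Y):
YYYYYYYY
GYYYYYYY
GYYYYYYY
YYYYYYYY
YYYYYYYY
YYYYYYYY
YYYYYYYY
YYYYYYYY
YYYYYYYY
After op 4 paint(5,0,Y):
YYYYYYYY
GYYYYYYY
GYYYYYYY
YYYYYYYY
YYYYYYYY
YYYYYYYY
YYYYYYYY
YYYYYYYY
YYYYYYYY

Answer: YYYYYYYY
GYYYYYYY
GYYYYYYY
YYYYYYYY
YYYYYYYY
YYYYYYYY
YYYYYYYY
YYYYYYYY
YYYYYYYY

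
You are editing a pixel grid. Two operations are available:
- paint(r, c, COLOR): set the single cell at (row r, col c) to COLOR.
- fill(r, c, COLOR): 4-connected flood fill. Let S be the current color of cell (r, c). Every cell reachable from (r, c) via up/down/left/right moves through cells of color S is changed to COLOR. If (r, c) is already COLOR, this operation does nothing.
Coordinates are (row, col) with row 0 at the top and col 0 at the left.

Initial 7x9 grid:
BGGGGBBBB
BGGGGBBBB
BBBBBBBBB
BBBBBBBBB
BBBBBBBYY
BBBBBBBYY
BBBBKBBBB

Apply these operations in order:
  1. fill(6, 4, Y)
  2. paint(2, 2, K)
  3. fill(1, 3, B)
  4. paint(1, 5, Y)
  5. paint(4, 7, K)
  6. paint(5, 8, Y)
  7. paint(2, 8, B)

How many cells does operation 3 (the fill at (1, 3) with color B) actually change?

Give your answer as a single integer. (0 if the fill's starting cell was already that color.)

After op 1 fill(6,4,Y) [1 cells changed]:
BGGGGBBBB
BGGGGBBBB
BBBBBBBBB
BBBBBBBBB
BBBBBBBYY
BBBBBBBYY
BBBBYBBBB
After op 2 paint(2,2,K):
BGGGGBBBB
BGGGGBBBB
BBKBBBBBB
BBBBBBBBB
BBBBBBBYY
BBBBBBBYY
BBBBYBBBB
After op 3 fill(1,3,B) [8 cells changed]:
BBBBBBBBB
BBBBBBBBB
BBKBBBBBB
BBBBBBBBB
BBBBBBBYY
BBBBBBBYY
BBBBYBBBB

Answer: 8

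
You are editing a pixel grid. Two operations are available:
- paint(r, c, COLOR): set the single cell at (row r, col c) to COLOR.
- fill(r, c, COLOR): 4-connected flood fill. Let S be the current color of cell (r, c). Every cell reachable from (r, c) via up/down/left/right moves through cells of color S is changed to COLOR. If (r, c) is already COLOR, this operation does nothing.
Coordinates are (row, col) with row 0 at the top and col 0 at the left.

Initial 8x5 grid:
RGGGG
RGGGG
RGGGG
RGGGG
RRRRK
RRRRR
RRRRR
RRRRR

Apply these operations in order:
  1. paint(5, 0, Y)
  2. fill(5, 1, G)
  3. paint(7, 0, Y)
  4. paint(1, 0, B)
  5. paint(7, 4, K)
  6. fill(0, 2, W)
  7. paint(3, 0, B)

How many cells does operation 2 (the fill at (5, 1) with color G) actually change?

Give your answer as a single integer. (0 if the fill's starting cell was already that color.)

Answer: 22

Derivation:
After op 1 paint(5,0,Y):
RGGGG
RGGGG
RGGGG
RGGGG
RRRRK
YRRRR
RRRRR
RRRRR
After op 2 fill(5,1,G) [22 cells changed]:
GGGGG
GGGGG
GGGGG
GGGGG
GGGGK
YGGGG
GGGGG
GGGGG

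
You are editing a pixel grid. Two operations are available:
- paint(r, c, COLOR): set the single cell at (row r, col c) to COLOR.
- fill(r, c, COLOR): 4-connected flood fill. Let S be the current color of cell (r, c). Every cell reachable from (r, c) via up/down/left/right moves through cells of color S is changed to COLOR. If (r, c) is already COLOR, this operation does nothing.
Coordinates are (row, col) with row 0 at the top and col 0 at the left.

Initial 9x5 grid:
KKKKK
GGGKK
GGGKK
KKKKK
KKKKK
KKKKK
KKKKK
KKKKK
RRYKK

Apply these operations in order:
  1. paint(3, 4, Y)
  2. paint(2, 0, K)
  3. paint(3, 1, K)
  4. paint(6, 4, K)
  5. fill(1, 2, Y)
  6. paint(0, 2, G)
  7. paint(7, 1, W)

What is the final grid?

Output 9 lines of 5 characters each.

After op 1 paint(3,4,Y):
KKKKK
GGGKK
GGGKK
KKKKY
KKKKK
KKKKK
KKKKK
KKKKK
RRYKK
After op 2 paint(2,0,K):
KKKKK
GGGKK
KGGKK
KKKKY
KKKKK
KKKKK
KKKKK
KKKKK
RRYKK
After op 3 paint(3,1,K):
KKKKK
GGGKK
KGGKK
KKKKY
KKKKK
KKKKK
KKKKK
KKKKK
RRYKK
After op 4 paint(6,4,K):
KKKKK
GGGKK
KGGKK
KKKKY
KKKKK
KKKKK
KKKKK
KKKKK
RRYKK
After op 5 fill(1,2,Y) [5 cells changed]:
KKKKK
YYYKK
KYYKK
KKKKY
KKKKK
KKKKK
KKKKK
KKKKK
RRYKK
After op 6 paint(0,2,G):
KKGKK
YYYKK
KYYKK
KKKKY
KKKKK
KKKKK
KKKKK
KKKKK
RRYKK
After op 7 paint(7,1,W):
KKGKK
YYYKK
KYYKK
KKKKY
KKKKK
KKKKK
KKKKK
KWKKK
RRYKK

Answer: KKGKK
YYYKK
KYYKK
KKKKY
KKKKK
KKKKK
KKKKK
KWKKK
RRYKK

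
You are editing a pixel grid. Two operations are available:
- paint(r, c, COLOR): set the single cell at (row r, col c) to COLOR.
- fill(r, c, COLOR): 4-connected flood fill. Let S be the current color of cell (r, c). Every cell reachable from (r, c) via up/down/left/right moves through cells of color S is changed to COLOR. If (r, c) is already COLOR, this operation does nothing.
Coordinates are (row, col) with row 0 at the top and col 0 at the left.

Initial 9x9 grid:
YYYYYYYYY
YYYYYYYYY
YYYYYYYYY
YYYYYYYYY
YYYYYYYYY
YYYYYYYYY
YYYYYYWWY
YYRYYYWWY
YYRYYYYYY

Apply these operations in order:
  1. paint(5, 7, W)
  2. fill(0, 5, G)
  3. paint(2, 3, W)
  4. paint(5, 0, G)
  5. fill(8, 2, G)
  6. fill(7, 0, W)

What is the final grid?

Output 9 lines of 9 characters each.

Answer: WWWWWWWWW
WWWWWWWWW
WWWWWWWWW
WWWWWWWWW
WWWWWWWWW
WWWWWWWWW
WWWWWWWWW
WWWWWWWWW
WWWWWWWWW

Derivation:
After op 1 paint(5,7,W):
YYYYYYYYY
YYYYYYYYY
YYYYYYYYY
YYYYYYYYY
YYYYYYYYY
YYYYYYYWY
YYYYYYWWY
YYRYYYWWY
YYRYYYYYY
After op 2 fill(0,5,G) [74 cells changed]:
GGGGGGGGG
GGGGGGGGG
GGGGGGGGG
GGGGGGGGG
GGGGGGGGG
GGGGGGGWG
GGGGGGWWG
GGRGGGWWG
GGRGGGGGG
After op 3 paint(2,3,W):
GGGGGGGGG
GGGGGGGGG
GGGWGGGGG
GGGGGGGGG
GGGGGGGGG
GGGGGGGWG
GGGGGGWWG
GGRGGGWWG
GGRGGGGGG
After op 4 paint(5,0,G):
GGGGGGGGG
GGGGGGGGG
GGGWGGGGG
GGGGGGGGG
GGGGGGGGG
GGGGGGGWG
GGGGGGWWG
GGRGGGWWG
GGRGGGGGG
After op 5 fill(8,2,G) [2 cells changed]:
GGGGGGGGG
GGGGGGGGG
GGGWGGGGG
GGGGGGGGG
GGGGGGGGG
GGGGGGGWG
GGGGGGWWG
GGGGGGWWG
GGGGGGGGG
After op 6 fill(7,0,W) [75 cells changed]:
WWWWWWWWW
WWWWWWWWW
WWWWWWWWW
WWWWWWWWW
WWWWWWWWW
WWWWWWWWW
WWWWWWWWW
WWWWWWWWW
WWWWWWWWW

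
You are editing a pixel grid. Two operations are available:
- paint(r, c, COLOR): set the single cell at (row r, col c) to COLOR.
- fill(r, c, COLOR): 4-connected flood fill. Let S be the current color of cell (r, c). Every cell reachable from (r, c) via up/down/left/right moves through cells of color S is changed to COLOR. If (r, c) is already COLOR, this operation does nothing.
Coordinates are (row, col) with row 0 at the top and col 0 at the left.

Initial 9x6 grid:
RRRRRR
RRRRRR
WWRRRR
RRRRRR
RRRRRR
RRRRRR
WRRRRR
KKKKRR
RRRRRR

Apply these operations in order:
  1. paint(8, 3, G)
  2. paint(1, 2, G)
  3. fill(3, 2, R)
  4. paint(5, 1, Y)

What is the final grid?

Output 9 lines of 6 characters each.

Answer: RRRRRR
RRGRRR
WWRRRR
RRRRRR
RRRRRR
RYRRRR
WRRRRR
KKKKRR
RRRGRR

Derivation:
After op 1 paint(8,3,G):
RRRRRR
RRRRRR
WWRRRR
RRRRRR
RRRRRR
RRRRRR
WRRRRR
KKKKRR
RRRGRR
After op 2 paint(1,2,G):
RRRRRR
RRGRRR
WWRRRR
RRRRRR
RRRRRR
RRRRRR
WRRRRR
KKKKRR
RRRGRR
After op 3 fill(3,2,R) [0 cells changed]:
RRRRRR
RRGRRR
WWRRRR
RRRRRR
RRRRRR
RRRRRR
WRRRRR
KKKKRR
RRRGRR
After op 4 paint(5,1,Y):
RRRRRR
RRGRRR
WWRRRR
RRRRRR
RRRRRR
RYRRRR
WRRRRR
KKKKRR
RRRGRR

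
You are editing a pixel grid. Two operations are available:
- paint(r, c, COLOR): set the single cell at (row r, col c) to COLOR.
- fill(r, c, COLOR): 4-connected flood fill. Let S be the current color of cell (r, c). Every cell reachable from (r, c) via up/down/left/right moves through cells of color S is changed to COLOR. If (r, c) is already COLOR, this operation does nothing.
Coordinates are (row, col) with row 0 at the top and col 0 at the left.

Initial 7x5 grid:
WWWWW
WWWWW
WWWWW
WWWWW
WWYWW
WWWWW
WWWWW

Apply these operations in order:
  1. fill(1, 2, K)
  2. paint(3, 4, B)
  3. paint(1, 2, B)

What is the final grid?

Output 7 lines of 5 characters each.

Answer: KKKKK
KKBKK
KKKKK
KKKKB
KKYKK
KKKKK
KKKKK

Derivation:
After op 1 fill(1,2,K) [34 cells changed]:
KKKKK
KKKKK
KKKKK
KKKKK
KKYKK
KKKKK
KKKKK
After op 2 paint(3,4,B):
KKKKK
KKKKK
KKKKK
KKKKB
KKYKK
KKKKK
KKKKK
After op 3 paint(1,2,B):
KKKKK
KKBKK
KKKKK
KKKKB
KKYKK
KKKKK
KKKKK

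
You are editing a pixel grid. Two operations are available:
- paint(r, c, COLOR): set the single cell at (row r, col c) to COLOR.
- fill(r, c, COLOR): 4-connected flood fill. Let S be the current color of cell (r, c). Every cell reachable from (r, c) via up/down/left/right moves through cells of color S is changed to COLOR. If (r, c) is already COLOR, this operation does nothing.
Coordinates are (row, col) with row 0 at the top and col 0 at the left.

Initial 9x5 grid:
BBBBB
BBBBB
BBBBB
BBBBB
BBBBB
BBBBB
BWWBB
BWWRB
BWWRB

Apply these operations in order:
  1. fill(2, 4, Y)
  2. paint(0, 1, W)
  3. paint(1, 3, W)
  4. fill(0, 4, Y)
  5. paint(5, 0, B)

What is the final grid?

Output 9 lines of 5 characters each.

Answer: YWYYY
YYYWY
YYYYY
YYYYY
YYYYY
BYYYY
YWWYY
YWWRY
YWWRY

Derivation:
After op 1 fill(2,4,Y) [37 cells changed]:
YYYYY
YYYYY
YYYYY
YYYYY
YYYYY
YYYYY
YWWYY
YWWRY
YWWRY
After op 2 paint(0,1,W):
YWYYY
YYYYY
YYYYY
YYYYY
YYYYY
YYYYY
YWWYY
YWWRY
YWWRY
After op 3 paint(1,3,W):
YWYYY
YYYWY
YYYYY
YYYYY
YYYYY
YYYYY
YWWYY
YWWRY
YWWRY
After op 4 fill(0,4,Y) [0 cells changed]:
YWYYY
YYYWY
YYYYY
YYYYY
YYYYY
YYYYY
YWWYY
YWWRY
YWWRY
After op 5 paint(5,0,B):
YWYYY
YYYWY
YYYYY
YYYYY
YYYYY
BYYYY
YWWYY
YWWRY
YWWRY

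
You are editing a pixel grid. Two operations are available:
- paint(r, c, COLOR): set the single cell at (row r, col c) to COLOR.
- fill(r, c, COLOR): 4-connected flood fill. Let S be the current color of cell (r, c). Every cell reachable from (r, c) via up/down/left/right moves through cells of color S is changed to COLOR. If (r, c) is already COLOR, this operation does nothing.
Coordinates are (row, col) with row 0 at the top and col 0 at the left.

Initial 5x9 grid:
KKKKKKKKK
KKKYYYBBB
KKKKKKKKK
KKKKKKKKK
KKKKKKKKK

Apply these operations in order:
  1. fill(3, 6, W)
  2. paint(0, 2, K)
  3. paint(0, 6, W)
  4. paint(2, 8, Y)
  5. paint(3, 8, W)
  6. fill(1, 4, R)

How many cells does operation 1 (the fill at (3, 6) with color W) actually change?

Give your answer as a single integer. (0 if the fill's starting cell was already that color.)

Answer: 39

Derivation:
After op 1 fill(3,6,W) [39 cells changed]:
WWWWWWWWW
WWWYYYBBB
WWWWWWWWW
WWWWWWWWW
WWWWWWWWW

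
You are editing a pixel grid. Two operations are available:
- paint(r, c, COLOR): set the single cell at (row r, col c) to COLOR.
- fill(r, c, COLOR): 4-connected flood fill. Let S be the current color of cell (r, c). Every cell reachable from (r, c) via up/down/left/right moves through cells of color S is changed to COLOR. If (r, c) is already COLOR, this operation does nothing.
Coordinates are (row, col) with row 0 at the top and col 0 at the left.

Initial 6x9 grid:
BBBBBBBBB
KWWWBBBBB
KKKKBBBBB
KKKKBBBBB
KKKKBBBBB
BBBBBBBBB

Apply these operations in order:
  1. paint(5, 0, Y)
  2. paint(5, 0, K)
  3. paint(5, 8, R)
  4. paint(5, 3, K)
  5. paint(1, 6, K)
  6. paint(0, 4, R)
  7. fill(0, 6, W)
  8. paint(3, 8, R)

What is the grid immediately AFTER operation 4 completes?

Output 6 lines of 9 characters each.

After op 1 paint(5,0,Y):
BBBBBBBBB
KWWWBBBBB
KKKKBBBBB
KKKKBBBBB
KKKKBBBBB
YBBBBBBBB
After op 2 paint(5,0,K):
BBBBBBBBB
KWWWBBBBB
KKKKBBBBB
KKKKBBBBB
KKKKBBBBB
KBBBBBBBB
After op 3 paint(5,8,R):
BBBBBBBBB
KWWWBBBBB
KKKKBBBBB
KKKKBBBBB
KKKKBBBBB
KBBBBBBBR
After op 4 paint(5,3,K):
BBBBBBBBB
KWWWBBBBB
KKKKBBBBB
KKKKBBBBB
KKKKBBBBB
KBBKBBBBR

Answer: BBBBBBBBB
KWWWBBBBB
KKKKBBBBB
KKKKBBBBB
KKKKBBBBB
KBBKBBBBR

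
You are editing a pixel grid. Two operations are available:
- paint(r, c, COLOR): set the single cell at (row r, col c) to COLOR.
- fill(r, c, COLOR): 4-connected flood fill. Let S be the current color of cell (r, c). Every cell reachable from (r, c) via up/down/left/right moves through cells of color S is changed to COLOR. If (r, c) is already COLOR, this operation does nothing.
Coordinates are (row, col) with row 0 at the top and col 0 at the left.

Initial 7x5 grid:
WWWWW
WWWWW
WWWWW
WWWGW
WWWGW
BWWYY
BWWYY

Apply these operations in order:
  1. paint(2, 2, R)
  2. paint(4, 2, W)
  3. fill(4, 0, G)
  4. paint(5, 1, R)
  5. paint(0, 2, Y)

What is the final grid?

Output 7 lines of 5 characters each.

After op 1 paint(2,2,R):
WWWWW
WWWWW
WWRWW
WWWGW
WWWGW
BWWYY
BWWYY
After op 2 paint(4,2,W):
WWWWW
WWWWW
WWRWW
WWWGW
WWWGW
BWWYY
BWWYY
After op 3 fill(4,0,G) [26 cells changed]:
GGGGG
GGGGG
GGRGG
GGGGG
GGGGG
BGGYY
BGGYY
After op 4 paint(5,1,R):
GGGGG
GGGGG
GGRGG
GGGGG
GGGGG
BRGYY
BGGYY
After op 5 paint(0,2,Y):
GGYGG
GGGGG
GGRGG
GGGGG
GGGGG
BRGYY
BGGYY

Answer: GGYGG
GGGGG
GGRGG
GGGGG
GGGGG
BRGYY
BGGYY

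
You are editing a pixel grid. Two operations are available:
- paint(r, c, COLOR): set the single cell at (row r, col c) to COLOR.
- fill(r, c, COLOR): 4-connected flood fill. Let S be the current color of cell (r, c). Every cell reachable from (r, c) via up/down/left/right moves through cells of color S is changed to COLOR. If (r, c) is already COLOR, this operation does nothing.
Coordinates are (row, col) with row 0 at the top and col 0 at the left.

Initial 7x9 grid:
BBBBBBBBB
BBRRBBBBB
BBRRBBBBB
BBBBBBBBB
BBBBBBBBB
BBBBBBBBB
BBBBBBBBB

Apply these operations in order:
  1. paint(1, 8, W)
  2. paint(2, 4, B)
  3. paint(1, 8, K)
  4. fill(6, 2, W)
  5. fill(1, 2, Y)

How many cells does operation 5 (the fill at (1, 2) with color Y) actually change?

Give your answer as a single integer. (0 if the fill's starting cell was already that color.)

After op 1 paint(1,8,W):
BBBBBBBBB
BBRRBBBBW
BBRRBBBBB
BBBBBBBBB
BBBBBBBBB
BBBBBBBBB
BBBBBBBBB
After op 2 paint(2,4,B):
BBBBBBBBB
BBRRBBBBW
BBRRBBBBB
BBBBBBBBB
BBBBBBBBB
BBBBBBBBB
BBBBBBBBB
After op 3 paint(1,8,K):
BBBBBBBBB
BBRRBBBBK
BBRRBBBBB
BBBBBBBBB
BBBBBBBBB
BBBBBBBBB
BBBBBBBBB
After op 4 fill(6,2,W) [58 cells changed]:
WWWWWWWWW
WWRRWWWWK
WWRRWWWWW
WWWWWWWWW
WWWWWWWWW
WWWWWWWWW
WWWWWWWWW
After op 5 fill(1,2,Y) [4 cells changed]:
WWWWWWWWW
WWYYWWWWK
WWYYWWWWW
WWWWWWWWW
WWWWWWWWW
WWWWWWWWW
WWWWWWWWW

Answer: 4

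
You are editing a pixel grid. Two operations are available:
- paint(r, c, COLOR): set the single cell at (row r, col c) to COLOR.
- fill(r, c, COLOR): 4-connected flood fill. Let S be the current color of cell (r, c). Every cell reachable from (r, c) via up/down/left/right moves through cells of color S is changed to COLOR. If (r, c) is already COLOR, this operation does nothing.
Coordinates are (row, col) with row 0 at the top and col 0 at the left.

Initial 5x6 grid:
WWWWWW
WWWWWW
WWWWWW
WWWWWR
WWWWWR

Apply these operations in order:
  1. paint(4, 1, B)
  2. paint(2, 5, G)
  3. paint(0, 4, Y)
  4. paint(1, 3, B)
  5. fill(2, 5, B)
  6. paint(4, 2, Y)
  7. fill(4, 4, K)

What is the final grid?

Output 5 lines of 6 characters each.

Answer: KKKKYK
KKKBKK
KKKKKB
KKKKKR
KBYKKR

Derivation:
After op 1 paint(4,1,B):
WWWWWW
WWWWWW
WWWWWW
WWWWWR
WBWWWR
After op 2 paint(2,5,G):
WWWWWW
WWWWWW
WWWWWG
WWWWWR
WBWWWR
After op 3 paint(0,4,Y):
WWWWYW
WWWWWW
WWWWWG
WWWWWR
WBWWWR
After op 4 paint(1,3,B):
WWWWYW
WWWBWW
WWWWWG
WWWWWR
WBWWWR
After op 5 fill(2,5,B) [1 cells changed]:
WWWWYW
WWWBWW
WWWWWB
WWWWWR
WBWWWR
After op 6 paint(4,2,Y):
WWWWYW
WWWBWW
WWWWWB
WWWWWR
WBYWWR
After op 7 fill(4,4,K) [23 cells changed]:
KKKKYK
KKKBKK
KKKKKB
KKKKKR
KBYKKR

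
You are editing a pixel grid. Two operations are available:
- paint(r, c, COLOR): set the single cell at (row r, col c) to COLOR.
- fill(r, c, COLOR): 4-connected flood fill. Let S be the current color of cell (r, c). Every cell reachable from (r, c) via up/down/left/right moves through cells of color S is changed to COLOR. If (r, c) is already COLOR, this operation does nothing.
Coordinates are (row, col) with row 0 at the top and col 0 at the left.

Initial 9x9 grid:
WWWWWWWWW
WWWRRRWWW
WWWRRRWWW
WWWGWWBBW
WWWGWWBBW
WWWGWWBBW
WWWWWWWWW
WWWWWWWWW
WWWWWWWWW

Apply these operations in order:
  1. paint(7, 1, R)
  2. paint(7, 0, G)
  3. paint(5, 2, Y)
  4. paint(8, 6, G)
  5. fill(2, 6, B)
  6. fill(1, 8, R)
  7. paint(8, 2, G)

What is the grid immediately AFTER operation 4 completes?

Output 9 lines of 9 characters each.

After op 1 paint(7,1,R):
WWWWWWWWW
WWWRRRWWW
WWWRRRWWW
WWWGWWBBW
WWWGWWBBW
WWWGWWBBW
WWWWWWWWW
WRWWWWWWW
WWWWWWWWW
After op 2 paint(7,0,G):
WWWWWWWWW
WWWRRRWWW
WWWRRRWWW
WWWGWWBBW
WWWGWWBBW
WWWGWWBBW
WWWWWWWWW
GRWWWWWWW
WWWWWWWWW
After op 3 paint(5,2,Y):
WWWWWWWWW
WWWRRRWWW
WWWRRRWWW
WWWGWWBBW
WWWGWWBBW
WWYGWWBBW
WWWWWWWWW
GRWWWWWWW
WWWWWWWWW
After op 4 paint(8,6,G):
WWWWWWWWW
WWWRRRWWW
WWWRRRWWW
WWWGWWBBW
WWWGWWBBW
WWYGWWBBW
WWWWWWWWW
GRWWWWWWW
WWWWWWGWW

Answer: WWWWWWWWW
WWWRRRWWW
WWWRRRWWW
WWWGWWBBW
WWWGWWBBW
WWYGWWBBW
WWWWWWWWW
GRWWWWWWW
WWWWWWGWW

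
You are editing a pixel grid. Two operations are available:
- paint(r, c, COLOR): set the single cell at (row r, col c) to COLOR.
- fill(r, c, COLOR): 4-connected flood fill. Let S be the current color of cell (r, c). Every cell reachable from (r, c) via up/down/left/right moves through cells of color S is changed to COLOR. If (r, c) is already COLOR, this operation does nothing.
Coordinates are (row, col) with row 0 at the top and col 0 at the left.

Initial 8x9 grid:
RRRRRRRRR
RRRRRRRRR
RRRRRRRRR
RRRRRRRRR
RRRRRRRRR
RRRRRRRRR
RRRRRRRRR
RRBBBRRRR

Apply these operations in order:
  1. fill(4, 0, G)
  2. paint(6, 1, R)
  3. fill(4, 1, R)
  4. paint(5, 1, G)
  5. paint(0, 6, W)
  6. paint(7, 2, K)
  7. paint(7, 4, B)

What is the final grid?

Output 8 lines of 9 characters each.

Answer: RRRRRRWRR
RRRRRRRRR
RRRRRRRRR
RRRRRRRRR
RRRRRRRRR
RGRRRRRRR
RRRRRRRRR
RRKBBRRRR

Derivation:
After op 1 fill(4,0,G) [69 cells changed]:
GGGGGGGGG
GGGGGGGGG
GGGGGGGGG
GGGGGGGGG
GGGGGGGGG
GGGGGGGGG
GGGGGGGGG
GGBBBGGGG
After op 2 paint(6,1,R):
GGGGGGGGG
GGGGGGGGG
GGGGGGGGG
GGGGGGGGG
GGGGGGGGG
GGGGGGGGG
GRGGGGGGG
GGBBBGGGG
After op 3 fill(4,1,R) [68 cells changed]:
RRRRRRRRR
RRRRRRRRR
RRRRRRRRR
RRRRRRRRR
RRRRRRRRR
RRRRRRRRR
RRRRRRRRR
RRBBBRRRR
After op 4 paint(5,1,G):
RRRRRRRRR
RRRRRRRRR
RRRRRRRRR
RRRRRRRRR
RRRRRRRRR
RGRRRRRRR
RRRRRRRRR
RRBBBRRRR
After op 5 paint(0,6,W):
RRRRRRWRR
RRRRRRRRR
RRRRRRRRR
RRRRRRRRR
RRRRRRRRR
RGRRRRRRR
RRRRRRRRR
RRBBBRRRR
After op 6 paint(7,2,K):
RRRRRRWRR
RRRRRRRRR
RRRRRRRRR
RRRRRRRRR
RRRRRRRRR
RGRRRRRRR
RRRRRRRRR
RRKBBRRRR
After op 7 paint(7,4,B):
RRRRRRWRR
RRRRRRRRR
RRRRRRRRR
RRRRRRRRR
RRRRRRRRR
RGRRRRRRR
RRRRRRRRR
RRKBBRRRR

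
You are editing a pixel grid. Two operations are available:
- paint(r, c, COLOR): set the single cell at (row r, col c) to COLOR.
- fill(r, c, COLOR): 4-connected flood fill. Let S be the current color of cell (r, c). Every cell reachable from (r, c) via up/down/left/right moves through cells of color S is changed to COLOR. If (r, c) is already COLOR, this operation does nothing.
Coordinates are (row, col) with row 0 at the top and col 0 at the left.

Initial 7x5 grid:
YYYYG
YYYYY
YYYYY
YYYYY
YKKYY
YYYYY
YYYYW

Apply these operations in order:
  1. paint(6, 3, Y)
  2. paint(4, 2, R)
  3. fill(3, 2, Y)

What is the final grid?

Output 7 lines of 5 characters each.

Answer: YYYYG
YYYYY
YYYYY
YYYYY
YKRYY
YYYYY
YYYYW

Derivation:
After op 1 paint(6,3,Y):
YYYYG
YYYYY
YYYYY
YYYYY
YKKYY
YYYYY
YYYYW
After op 2 paint(4,2,R):
YYYYG
YYYYY
YYYYY
YYYYY
YKRYY
YYYYY
YYYYW
After op 3 fill(3,2,Y) [0 cells changed]:
YYYYG
YYYYY
YYYYY
YYYYY
YKRYY
YYYYY
YYYYW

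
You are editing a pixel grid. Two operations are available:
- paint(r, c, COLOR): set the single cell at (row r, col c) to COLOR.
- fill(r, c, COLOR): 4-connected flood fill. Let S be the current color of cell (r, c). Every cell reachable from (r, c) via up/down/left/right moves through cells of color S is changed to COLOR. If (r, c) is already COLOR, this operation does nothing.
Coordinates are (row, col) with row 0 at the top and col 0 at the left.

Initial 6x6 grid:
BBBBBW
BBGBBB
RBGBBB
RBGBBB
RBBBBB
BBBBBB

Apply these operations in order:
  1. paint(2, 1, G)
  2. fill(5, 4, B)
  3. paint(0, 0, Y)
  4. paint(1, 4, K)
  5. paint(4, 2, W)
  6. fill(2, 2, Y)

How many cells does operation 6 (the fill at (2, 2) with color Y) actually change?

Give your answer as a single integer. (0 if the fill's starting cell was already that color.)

After op 1 paint(2,1,G):
BBBBBW
BBGBBB
RGGBBB
RBGBBB
RBBBBB
BBBBBB
After op 2 fill(5,4,B) [0 cells changed]:
BBBBBW
BBGBBB
RGGBBB
RBGBBB
RBBBBB
BBBBBB
After op 3 paint(0,0,Y):
YBBBBW
BBGBBB
RGGBBB
RBGBBB
RBBBBB
BBBBBB
After op 4 paint(1,4,K):
YBBBBW
BBGBKB
RGGBBB
RBGBBB
RBBBBB
BBBBBB
After op 5 paint(4,2,W):
YBBBBW
BBGBKB
RGGBBB
RBGBBB
RBWBBB
BBBBBB
After op 6 fill(2,2,Y) [4 cells changed]:
YBBBBW
BBYBKB
RYYBBB
RBYBBB
RBWBBB
BBBBBB

Answer: 4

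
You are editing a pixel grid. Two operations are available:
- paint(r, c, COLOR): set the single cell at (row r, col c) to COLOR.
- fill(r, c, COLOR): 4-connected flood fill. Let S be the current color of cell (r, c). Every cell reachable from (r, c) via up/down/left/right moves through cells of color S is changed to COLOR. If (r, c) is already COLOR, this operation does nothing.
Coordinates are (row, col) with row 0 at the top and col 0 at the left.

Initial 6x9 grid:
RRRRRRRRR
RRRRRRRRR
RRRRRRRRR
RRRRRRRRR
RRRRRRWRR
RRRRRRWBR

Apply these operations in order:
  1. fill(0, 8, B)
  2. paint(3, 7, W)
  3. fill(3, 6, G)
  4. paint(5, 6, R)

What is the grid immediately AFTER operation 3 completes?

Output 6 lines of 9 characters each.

Answer: GGGGGGGGG
GGGGGGGGG
GGGGGGGGG
GGGGGGGWG
GGGGGGWGG
GGGGGGWGG

Derivation:
After op 1 fill(0,8,B) [51 cells changed]:
BBBBBBBBB
BBBBBBBBB
BBBBBBBBB
BBBBBBBBB
BBBBBBWBB
BBBBBBWBB
After op 2 paint(3,7,W):
BBBBBBBBB
BBBBBBBBB
BBBBBBBBB
BBBBBBBWB
BBBBBBWBB
BBBBBBWBB
After op 3 fill(3,6,G) [51 cells changed]:
GGGGGGGGG
GGGGGGGGG
GGGGGGGGG
GGGGGGGWG
GGGGGGWGG
GGGGGGWGG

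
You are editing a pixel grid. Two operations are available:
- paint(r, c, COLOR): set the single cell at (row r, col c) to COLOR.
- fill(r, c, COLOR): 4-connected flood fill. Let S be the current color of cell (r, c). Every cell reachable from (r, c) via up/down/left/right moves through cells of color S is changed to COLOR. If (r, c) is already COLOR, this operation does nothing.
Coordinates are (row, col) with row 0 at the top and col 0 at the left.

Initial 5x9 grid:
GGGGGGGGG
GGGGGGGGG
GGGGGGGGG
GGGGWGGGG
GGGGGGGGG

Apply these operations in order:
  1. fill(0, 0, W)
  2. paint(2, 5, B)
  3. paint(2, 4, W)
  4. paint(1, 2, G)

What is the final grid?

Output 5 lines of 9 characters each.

Answer: WWWWWWWWW
WWGWWWWWW
WWWWWBWWW
WWWWWWWWW
WWWWWWWWW

Derivation:
After op 1 fill(0,0,W) [44 cells changed]:
WWWWWWWWW
WWWWWWWWW
WWWWWWWWW
WWWWWWWWW
WWWWWWWWW
After op 2 paint(2,5,B):
WWWWWWWWW
WWWWWWWWW
WWWWWBWWW
WWWWWWWWW
WWWWWWWWW
After op 3 paint(2,4,W):
WWWWWWWWW
WWWWWWWWW
WWWWWBWWW
WWWWWWWWW
WWWWWWWWW
After op 4 paint(1,2,G):
WWWWWWWWW
WWGWWWWWW
WWWWWBWWW
WWWWWWWWW
WWWWWWWWW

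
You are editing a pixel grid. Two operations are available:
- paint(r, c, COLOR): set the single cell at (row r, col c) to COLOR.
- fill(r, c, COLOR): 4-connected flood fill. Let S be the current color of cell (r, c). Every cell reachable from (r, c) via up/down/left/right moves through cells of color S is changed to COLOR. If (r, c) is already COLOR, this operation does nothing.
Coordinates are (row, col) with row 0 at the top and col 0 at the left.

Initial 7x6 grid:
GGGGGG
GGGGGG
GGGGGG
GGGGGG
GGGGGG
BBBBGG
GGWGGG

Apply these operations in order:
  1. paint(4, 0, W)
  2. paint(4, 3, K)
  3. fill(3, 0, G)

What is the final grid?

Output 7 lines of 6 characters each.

Answer: GGGGGG
GGGGGG
GGGGGG
GGGGGG
WGGKGG
BBBBGG
GGWGGG

Derivation:
After op 1 paint(4,0,W):
GGGGGG
GGGGGG
GGGGGG
GGGGGG
WGGGGG
BBBBGG
GGWGGG
After op 2 paint(4,3,K):
GGGGGG
GGGGGG
GGGGGG
GGGGGG
WGGKGG
BBBBGG
GGWGGG
After op 3 fill(3,0,G) [0 cells changed]:
GGGGGG
GGGGGG
GGGGGG
GGGGGG
WGGKGG
BBBBGG
GGWGGG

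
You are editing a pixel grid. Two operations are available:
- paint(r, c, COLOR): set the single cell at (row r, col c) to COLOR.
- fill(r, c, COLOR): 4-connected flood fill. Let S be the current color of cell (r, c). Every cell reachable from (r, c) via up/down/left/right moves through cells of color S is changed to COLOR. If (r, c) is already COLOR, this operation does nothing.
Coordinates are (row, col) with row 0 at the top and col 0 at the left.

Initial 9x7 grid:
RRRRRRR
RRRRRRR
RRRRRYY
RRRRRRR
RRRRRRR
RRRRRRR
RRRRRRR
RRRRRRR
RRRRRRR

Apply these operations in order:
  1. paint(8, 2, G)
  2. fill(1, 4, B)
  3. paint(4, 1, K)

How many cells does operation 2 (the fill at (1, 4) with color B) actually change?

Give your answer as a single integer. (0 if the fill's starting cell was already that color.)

After op 1 paint(8,2,G):
RRRRRRR
RRRRRRR
RRRRRYY
RRRRRRR
RRRRRRR
RRRRRRR
RRRRRRR
RRRRRRR
RRGRRRR
After op 2 fill(1,4,B) [60 cells changed]:
BBBBBBB
BBBBBBB
BBBBBYY
BBBBBBB
BBBBBBB
BBBBBBB
BBBBBBB
BBBBBBB
BBGBBBB

Answer: 60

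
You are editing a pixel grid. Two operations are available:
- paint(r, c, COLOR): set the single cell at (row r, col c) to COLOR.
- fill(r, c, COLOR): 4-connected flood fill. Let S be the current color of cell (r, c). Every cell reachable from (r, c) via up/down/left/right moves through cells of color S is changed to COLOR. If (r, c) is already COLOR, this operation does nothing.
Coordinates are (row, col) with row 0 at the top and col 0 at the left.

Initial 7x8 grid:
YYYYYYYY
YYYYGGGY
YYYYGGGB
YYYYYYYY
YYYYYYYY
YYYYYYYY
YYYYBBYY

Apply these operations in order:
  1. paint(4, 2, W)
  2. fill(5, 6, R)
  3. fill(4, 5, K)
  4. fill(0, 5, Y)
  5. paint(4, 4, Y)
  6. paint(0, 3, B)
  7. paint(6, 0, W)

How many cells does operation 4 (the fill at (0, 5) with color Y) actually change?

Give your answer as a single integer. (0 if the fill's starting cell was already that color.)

Answer: 46

Derivation:
After op 1 paint(4,2,W):
YYYYYYYY
YYYYGGGY
YYYYGGGB
YYYYYYYY
YYWYYYYY
YYYYYYYY
YYYYBBYY
After op 2 fill(5,6,R) [46 cells changed]:
RRRRRRRR
RRRRGGGR
RRRRGGGB
RRRRRRRR
RRWRRRRR
RRRRRRRR
RRRRBBRR
After op 3 fill(4,5,K) [46 cells changed]:
KKKKKKKK
KKKKGGGK
KKKKGGGB
KKKKKKKK
KKWKKKKK
KKKKKKKK
KKKKBBKK
After op 4 fill(0,5,Y) [46 cells changed]:
YYYYYYYY
YYYYGGGY
YYYYGGGB
YYYYYYYY
YYWYYYYY
YYYYYYYY
YYYYBBYY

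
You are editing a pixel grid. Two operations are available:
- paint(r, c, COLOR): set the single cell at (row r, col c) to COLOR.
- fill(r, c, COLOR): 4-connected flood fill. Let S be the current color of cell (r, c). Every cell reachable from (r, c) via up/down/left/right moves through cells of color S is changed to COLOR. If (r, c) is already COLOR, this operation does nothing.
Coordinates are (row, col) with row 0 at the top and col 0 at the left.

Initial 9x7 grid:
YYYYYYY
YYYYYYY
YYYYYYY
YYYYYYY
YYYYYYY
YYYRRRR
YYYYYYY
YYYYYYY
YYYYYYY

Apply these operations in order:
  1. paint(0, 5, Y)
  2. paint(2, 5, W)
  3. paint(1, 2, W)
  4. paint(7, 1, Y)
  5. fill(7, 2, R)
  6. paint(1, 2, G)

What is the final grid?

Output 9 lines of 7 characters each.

After op 1 paint(0,5,Y):
YYYYYYY
YYYYYYY
YYYYYYY
YYYYYYY
YYYYYYY
YYYRRRR
YYYYYYY
YYYYYYY
YYYYYYY
After op 2 paint(2,5,W):
YYYYYYY
YYYYYYY
YYYYYWY
YYYYYYY
YYYYYYY
YYYRRRR
YYYYYYY
YYYYYYY
YYYYYYY
After op 3 paint(1,2,W):
YYYYYYY
YYWYYYY
YYYYYWY
YYYYYYY
YYYYYYY
YYYRRRR
YYYYYYY
YYYYYYY
YYYYYYY
After op 4 paint(7,1,Y):
YYYYYYY
YYWYYYY
YYYYYWY
YYYYYYY
YYYYYYY
YYYRRRR
YYYYYYY
YYYYYYY
YYYYYYY
After op 5 fill(7,2,R) [57 cells changed]:
RRRRRRR
RRWRRRR
RRRRRWR
RRRRRRR
RRRRRRR
RRRRRRR
RRRRRRR
RRRRRRR
RRRRRRR
After op 6 paint(1,2,G):
RRRRRRR
RRGRRRR
RRRRRWR
RRRRRRR
RRRRRRR
RRRRRRR
RRRRRRR
RRRRRRR
RRRRRRR

Answer: RRRRRRR
RRGRRRR
RRRRRWR
RRRRRRR
RRRRRRR
RRRRRRR
RRRRRRR
RRRRRRR
RRRRRRR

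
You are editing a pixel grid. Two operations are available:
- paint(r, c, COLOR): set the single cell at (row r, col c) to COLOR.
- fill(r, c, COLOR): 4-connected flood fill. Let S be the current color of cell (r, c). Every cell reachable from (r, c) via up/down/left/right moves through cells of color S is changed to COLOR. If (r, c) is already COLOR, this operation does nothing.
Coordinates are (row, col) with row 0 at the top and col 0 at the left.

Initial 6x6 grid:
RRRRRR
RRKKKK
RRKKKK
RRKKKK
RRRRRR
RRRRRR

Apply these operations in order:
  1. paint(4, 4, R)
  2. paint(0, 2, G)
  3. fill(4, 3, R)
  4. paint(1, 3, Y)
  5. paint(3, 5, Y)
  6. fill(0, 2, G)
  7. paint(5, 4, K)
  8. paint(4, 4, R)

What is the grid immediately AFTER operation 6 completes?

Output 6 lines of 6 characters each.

Answer: RRGRRR
RRKYKK
RRKKKK
RRKKKY
RRRRRR
RRRRRR

Derivation:
After op 1 paint(4,4,R):
RRRRRR
RRKKKK
RRKKKK
RRKKKK
RRRRRR
RRRRRR
After op 2 paint(0,2,G):
RRGRRR
RRKKKK
RRKKKK
RRKKKK
RRRRRR
RRRRRR
After op 3 fill(4,3,R) [0 cells changed]:
RRGRRR
RRKKKK
RRKKKK
RRKKKK
RRRRRR
RRRRRR
After op 4 paint(1,3,Y):
RRGRRR
RRKYKK
RRKKKK
RRKKKK
RRRRRR
RRRRRR
After op 5 paint(3,5,Y):
RRGRRR
RRKYKK
RRKKKK
RRKKKY
RRRRRR
RRRRRR
After op 6 fill(0,2,G) [0 cells changed]:
RRGRRR
RRKYKK
RRKKKK
RRKKKY
RRRRRR
RRRRRR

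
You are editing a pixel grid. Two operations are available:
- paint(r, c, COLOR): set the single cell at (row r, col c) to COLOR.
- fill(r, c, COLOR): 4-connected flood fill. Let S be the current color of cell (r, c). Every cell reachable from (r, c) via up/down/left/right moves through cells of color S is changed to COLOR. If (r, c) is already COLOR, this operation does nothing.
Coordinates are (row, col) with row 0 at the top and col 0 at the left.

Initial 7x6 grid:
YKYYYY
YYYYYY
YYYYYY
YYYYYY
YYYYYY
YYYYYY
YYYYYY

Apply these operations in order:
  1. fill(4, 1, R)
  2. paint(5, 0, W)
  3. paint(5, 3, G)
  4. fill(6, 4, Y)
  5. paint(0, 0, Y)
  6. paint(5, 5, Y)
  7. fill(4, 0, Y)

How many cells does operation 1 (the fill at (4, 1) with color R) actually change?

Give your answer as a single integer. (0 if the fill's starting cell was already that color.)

Answer: 41

Derivation:
After op 1 fill(4,1,R) [41 cells changed]:
RKRRRR
RRRRRR
RRRRRR
RRRRRR
RRRRRR
RRRRRR
RRRRRR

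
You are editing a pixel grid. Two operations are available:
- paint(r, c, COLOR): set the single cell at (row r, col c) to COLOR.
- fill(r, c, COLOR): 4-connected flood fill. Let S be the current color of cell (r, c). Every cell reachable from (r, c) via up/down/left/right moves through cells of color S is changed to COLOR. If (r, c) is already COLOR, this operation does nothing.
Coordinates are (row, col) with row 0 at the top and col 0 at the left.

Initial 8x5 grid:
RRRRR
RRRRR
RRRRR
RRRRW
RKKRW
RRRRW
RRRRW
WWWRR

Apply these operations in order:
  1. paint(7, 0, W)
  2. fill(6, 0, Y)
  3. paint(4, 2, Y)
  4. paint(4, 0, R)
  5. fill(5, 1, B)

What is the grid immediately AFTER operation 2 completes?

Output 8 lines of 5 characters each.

Answer: YYYYY
YYYYY
YYYYY
YYYYW
YKKYW
YYYYW
YYYYW
WWWYY

Derivation:
After op 1 paint(7,0,W):
RRRRR
RRRRR
RRRRR
RRRRW
RKKRW
RRRRW
RRRRW
WWWRR
After op 2 fill(6,0,Y) [31 cells changed]:
YYYYY
YYYYY
YYYYY
YYYYW
YKKYW
YYYYW
YYYYW
WWWYY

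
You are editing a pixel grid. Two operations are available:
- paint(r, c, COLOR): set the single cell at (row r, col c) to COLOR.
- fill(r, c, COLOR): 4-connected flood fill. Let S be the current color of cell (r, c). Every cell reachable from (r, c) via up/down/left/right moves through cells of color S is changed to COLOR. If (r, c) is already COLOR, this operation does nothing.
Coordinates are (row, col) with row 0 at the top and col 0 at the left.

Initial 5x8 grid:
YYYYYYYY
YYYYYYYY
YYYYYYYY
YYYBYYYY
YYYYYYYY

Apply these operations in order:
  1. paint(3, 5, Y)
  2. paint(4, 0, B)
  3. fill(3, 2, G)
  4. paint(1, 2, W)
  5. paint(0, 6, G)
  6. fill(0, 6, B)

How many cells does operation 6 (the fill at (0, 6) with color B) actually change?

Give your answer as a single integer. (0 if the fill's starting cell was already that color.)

After op 1 paint(3,5,Y):
YYYYYYYY
YYYYYYYY
YYYYYYYY
YYYBYYYY
YYYYYYYY
After op 2 paint(4,0,B):
YYYYYYYY
YYYYYYYY
YYYYYYYY
YYYBYYYY
BYYYYYYY
After op 3 fill(3,2,G) [38 cells changed]:
GGGGGGGG
GGGGGGGG
GGGGGGGG
GGGBGGGG
BGGGGGGG
After op 4 paint(1,2,W):
GGGGGGGG
GGWGGGGG
GGGGGGGG
GGGBGGGG
BGGGGGGG
After op 5 paint(0,6,G):
GGGGGGGG
GGWGGGGG
GGGGGGGG
GGGBGGGG
BGGGGGGG
After op 6 fill(0,6,B) [37 cells changed]:
BBBBBBBB
BBWBBBBB
BBBBBBBB
BBBBBBBB
BBBBBBBB

Answer: 37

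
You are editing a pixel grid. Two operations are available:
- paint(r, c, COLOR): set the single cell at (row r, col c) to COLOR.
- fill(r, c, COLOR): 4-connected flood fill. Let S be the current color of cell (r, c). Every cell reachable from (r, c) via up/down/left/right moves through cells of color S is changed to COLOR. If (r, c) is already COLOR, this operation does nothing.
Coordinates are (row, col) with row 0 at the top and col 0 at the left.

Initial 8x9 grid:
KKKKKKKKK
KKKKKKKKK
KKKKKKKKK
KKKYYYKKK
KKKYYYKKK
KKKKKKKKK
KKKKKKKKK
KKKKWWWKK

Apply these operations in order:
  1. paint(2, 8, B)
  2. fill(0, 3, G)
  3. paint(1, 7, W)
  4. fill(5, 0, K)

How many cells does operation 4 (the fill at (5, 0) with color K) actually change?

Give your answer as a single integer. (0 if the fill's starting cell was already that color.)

After op 1 paint(2,8,B):
KKKKKKKKK
KKKKKKKKK
KKKKKKKKB
KKKYYYKKK
KKKYYYKKK
KKKKKKKKK
KKKKKKKKK
KKKKWWWKK
After op 2 fill(0,3,G) [62 cells changed]:
GGGGGGGGG
GGGGGGGGG
GGGGGGGGB
GGGYYYGGG
GGGYYYGGG
GGGGGGGGG
GGGGGGGGG
GGGGWWWGG
After op 3 paint(1,7,W):
GGGGGGGGG
GGGGGGGWG
GGGGGGGGB
GGGYYYGGG
GGGYYYGGG
GGGGGGGGG
GGGGGGGGG
GGGGWWWGG
After op 4 fill(5,0,K) [61 cells changed]:
KKKKKKKKK
KKKKKKKWK
KKKKKKKKB
KKKYYYKKK
KKKYYYKKK
KKKKKKKKK
KKKKKKKKK
KKKKWWWKK

Answer: 61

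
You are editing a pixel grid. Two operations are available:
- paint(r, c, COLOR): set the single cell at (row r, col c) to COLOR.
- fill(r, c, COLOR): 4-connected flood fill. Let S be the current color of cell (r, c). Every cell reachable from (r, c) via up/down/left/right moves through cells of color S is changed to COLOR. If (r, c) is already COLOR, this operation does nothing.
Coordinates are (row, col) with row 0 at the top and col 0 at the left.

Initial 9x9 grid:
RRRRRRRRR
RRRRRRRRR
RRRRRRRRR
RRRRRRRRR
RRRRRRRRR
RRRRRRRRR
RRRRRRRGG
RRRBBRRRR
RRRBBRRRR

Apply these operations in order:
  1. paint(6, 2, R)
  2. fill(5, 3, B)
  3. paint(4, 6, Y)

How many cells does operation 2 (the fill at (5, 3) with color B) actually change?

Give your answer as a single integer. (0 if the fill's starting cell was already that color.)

Answer: 75

Derivation:
After op 1 paint(6,2,R):
RRRRRRRRR
RRRRRRRRR
RRRRRRRRR
RRRRRRRRR
RRRRRRRRR
RRRRRRRRR
RRRRRRRGG
RRRBBRRRR
RRRBBRRRR
After op 2 fill(5,3,B) [75 cells changed]:
BBBBBBBBB
BBBBBBBBB
BBBBBBBBB
BBBBBBBBB
BBBBBBBBB
BBBBBBBBB
BBBBBBBGG
BBBBBBBBB
BBBBBBBBB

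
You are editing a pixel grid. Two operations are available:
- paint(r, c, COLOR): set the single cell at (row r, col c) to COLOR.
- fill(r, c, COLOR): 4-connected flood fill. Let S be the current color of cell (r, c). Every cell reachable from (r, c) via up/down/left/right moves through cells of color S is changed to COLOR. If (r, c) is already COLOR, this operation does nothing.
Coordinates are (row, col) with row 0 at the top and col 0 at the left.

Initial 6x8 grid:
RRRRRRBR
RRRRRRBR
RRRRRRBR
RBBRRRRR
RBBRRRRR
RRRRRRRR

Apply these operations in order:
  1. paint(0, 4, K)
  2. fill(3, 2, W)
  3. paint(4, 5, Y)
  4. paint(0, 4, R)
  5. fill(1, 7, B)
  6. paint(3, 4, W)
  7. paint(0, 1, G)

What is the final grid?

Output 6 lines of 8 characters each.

After op 1 paint(0,4,K):
RRRRKRBR
RRRRRRBR
RRRRRRBR
RBBRRRRR
RBBRRRRR
RRRRRRRR
After op 2 fill(3,2,W) [4 cells changed]:
RRRRKRBR
RRRRRRBR
RRRRRRBR
RWWRRRRR
RWWRRRRR
RRRRRRRR
After op 3 paint(4,5,Y):
RRRRKRBR
RRRRRRBR
RRRRRRBR
RWWRRRRR
RWWRRYRR
RRRRRRRR
After op 4 paint(0,4,R):
RRRRRRBR
RRRRRRBR
RRRRRRBR
RWWRRRRR
RWWRRYRR
RRRRRRRR
After op 5 fill(1,7,B) [40 cells changed]:
BBBBBBBB
BBBBBBBB
BBBBBBBB
BWWBBBBB
BWWBBYBB
BBBBBBBB
After op 6 paint(3,4,W):
BBBBBBBB
BBBBBBBB
BBBBBBBB
BWWBWBBB
BWWBBYBB
BBBBBBBB
After op 7 paint(0,1,G):
BGBBBBBB
BBBBBBBB
BBBBBBBB
BWWBWBBB
BWWBBYBB
BBBBBBBB

Answer: BGBBBBBB
BBBBBBBB
BBBBBBBB
BWWBWBBB
BWWBBYBB
BBBBBBBB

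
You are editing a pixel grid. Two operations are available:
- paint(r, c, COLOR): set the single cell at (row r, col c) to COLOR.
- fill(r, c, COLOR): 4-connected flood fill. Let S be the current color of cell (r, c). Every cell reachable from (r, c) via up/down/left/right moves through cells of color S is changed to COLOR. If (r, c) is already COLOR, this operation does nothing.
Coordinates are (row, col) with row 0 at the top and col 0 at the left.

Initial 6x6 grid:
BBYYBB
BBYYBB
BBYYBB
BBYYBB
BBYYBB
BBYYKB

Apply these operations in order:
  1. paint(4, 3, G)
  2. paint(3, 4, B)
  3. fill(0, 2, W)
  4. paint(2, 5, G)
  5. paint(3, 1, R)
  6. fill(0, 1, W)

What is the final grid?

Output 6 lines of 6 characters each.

Answer: WWWWBB
WWWWBB
WWWWBG
WRWWBB
WWWGBB
WWWWKB

Derivation:
After op 1 paint(4,3,G):
BBYYBB
BBYYBB
BBYYBB
BBYYBB
BBYGBB
BBYYKB
After op 2 paint(3,4,B):
BBYYBB
BBYYBB
BBYYBB
BBYYBB
BBYGBB
BBYYKB
After op 3 fill(0,2,W) [11 cells changed]:
BBWWBB
BBWWBB
BBWWBB
BBWWBB
BBWGBB
BBWWKB
After op 4 paint(2,5,G):
BBWWBB
BBWWBB
BBWWBG
BBWWBB
BBWGBB
BBWWKB
After op 5 paint(3,1,R):
BBWWBB
BBWWBB
BBWWBG
BRWWBB
BBWGBB
BBWWKB
After op 6 fill(0,1,W) [11 cells changed]:
WWWWBB
WWWWBB
WWWWBG
WRWWBB
WWWGBB
WWWWKB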